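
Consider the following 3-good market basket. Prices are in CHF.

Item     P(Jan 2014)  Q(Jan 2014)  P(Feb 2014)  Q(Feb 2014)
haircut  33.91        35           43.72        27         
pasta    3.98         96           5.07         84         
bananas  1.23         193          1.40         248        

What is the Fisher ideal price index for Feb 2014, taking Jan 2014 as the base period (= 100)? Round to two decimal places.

Laspeyres component (base-period weights):
ΣP(Feb 2014)Q(Jan 2014) = 43.72×35 + 5.07×96 + 1.40×193 = 1530.2 + 486.72 + 270.2 = 2287.12
ΣP(Jan 2014)Q(Jan 2014) = 33.91×35 + 3.98×96 + 1.23×193 = 1186.85 + 382.08 + 237.39 = 1806.32
L = 2287.12 / 1806.32 × 100 = 126.6177
Paasche component (current-period weights):
ΣP(Feb 2014)Q(Feb 2014) = 43.72×27 + 5.07×84 + 1.40×248 = 1180.44 + 425.88 + 347.2 = 1953.52
ΣP(Jan 2014)Q(Feb 2014) = 33.91×27 + 3.98×84 + 1.23×248 = 915.57 + 334.32 + 305.04 = 1554.93
P = 1953.52 / 1554.93 × 100 = 125.6340
Fisher = √(L × P) = √(126.6177 × 125.6340) = 126.1248

126.12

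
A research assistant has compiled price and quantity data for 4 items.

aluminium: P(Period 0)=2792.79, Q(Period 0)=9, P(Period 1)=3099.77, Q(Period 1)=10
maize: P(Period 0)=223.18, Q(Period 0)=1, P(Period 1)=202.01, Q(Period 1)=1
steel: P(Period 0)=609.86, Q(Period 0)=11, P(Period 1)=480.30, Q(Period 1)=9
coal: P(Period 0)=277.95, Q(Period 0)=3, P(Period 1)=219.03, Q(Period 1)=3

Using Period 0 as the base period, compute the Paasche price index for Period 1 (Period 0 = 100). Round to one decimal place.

Paasche price index uses current-period quantities as weights.
ΣP(Period 1)·Q(Period 1) = 3099.77×10 + 202.01×1 + 480.30×9 + 219.03×3 = 30997.7 + 202.01 + 4322.7 + 657.09 = 36179.5
ΣP(Period 0)·Q(Period 1) = 2792.79×10 + 223.18×1 + 609.86×9 + 277.95×3 = 27927.9 + 223.18 + 5488.74 + 833.85 = 34473.67
Index = 36179.5 / 34473.67 × 100 = 104.9482

104.9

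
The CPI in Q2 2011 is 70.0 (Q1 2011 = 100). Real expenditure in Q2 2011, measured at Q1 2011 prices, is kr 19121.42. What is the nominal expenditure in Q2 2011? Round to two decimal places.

13384.99

Nominal = Real × (Index/100) = 19121.42 × (70.0/100)
        = 19121.42 × 0.700 = 13384.9940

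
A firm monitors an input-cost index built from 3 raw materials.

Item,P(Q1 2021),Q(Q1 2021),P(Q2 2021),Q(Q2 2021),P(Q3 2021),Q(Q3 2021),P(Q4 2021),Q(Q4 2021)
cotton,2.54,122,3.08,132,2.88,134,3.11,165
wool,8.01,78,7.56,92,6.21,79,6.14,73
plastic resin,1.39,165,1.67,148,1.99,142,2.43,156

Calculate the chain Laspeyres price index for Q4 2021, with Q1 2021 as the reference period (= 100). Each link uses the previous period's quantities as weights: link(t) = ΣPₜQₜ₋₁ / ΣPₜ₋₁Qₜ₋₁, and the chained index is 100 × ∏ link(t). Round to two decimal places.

Link Q1 2021→Q2 2021:
ΣP(Q2 2021)Q(Q1 2021) = 3.08×122 + 7.56×78 + 1.67×165 = 375.76 + 589.68 + 275.55 = 1240.99
ΣP(Q1 2021)Q(Q1 2021) = 2.54×122 + 8.01×78 + 1.39×165 = 309.88 + 624.78 + 229.35 = 1164.01
link = 1240.99/1164.01 = 1.066133
Link Q2 2021→Q3 2021:
ΣP(Q3 2021)Q(Q2 2021) = 2.88×132 + 6.21×92 + 1.99×148 = 380.16 + 571.32 + 294.52 = 1246
ΣP(Q2 2021)Q(Q2 2021) = 3.08×132 + 7.56×92 + 1.67×148 = 406.56 + 695.52 + 247.16 = 1349.24
link = 1246/1349.24 = 0.923483
Link Q3 2021→Q4 2021:
ΣP(Q4 2021)Q(Q3 2021) = 3.11×134 + 6.14×79 + 2.43×142 = 416.74 + 485.06 + 345.06 = 1246.86
ΣP(Q3 2021)Q(Q3 2021) = 2.88×134 + 6.21×79 + 1.99×142 = 385.92 + 490.59 + 282.58 = 1159.09
link = 1246.86/1159.09 = 1.075723
Chained index = 100 × 1.066133 × 0.923483 × 1.075723 = 105.9110

105.91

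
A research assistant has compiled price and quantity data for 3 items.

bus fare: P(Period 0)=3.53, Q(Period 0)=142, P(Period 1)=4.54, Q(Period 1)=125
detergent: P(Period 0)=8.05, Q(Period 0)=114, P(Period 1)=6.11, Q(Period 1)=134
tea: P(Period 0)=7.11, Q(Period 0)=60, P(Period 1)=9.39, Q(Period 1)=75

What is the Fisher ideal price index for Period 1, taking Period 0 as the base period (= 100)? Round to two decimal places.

Laspeyres component (base-period weights):
ΣP(Period 1)Q(Period 0) = 4.54×142 + 6.11×114 + 9.39×60 = 644.68 + 696.54 + 563.4 = 1904.62
ΣP(Period 0)Q(Period 0) = 3.53×142 + 8.05×114 + 7.11×60 = 501.26 + 917.7 + 426.6 = 1845.56
L = 1904.62 / 1845.56 × 100 = 103.2001
Paasche component (current-period weights):
ΣP(Period 1)Q(Period 1) = 4.54×125 + 6.11×134 + 9.39×75 = 567.5 + 818.74 + 704.25 = 2090.49
ΣP(Period 0)Q(Period 1) = 3.53×125 + 8.05×134 + 7.11×75 = 441.25 + 1078.7 + 533.25 = 2053.2
P = 2090.49 / 2053.2 × 100 = 101.8162
Fisher = √(L × P) = √(103.2001 × 101.8162) = 102.5058

102.51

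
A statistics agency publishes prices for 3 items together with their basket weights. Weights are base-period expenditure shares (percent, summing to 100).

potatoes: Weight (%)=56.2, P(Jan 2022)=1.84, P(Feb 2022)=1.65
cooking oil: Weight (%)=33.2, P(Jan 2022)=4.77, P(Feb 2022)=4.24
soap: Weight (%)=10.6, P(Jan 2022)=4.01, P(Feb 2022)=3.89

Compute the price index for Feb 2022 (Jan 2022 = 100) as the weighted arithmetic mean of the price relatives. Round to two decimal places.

90.19

potatoes: 56.2 × (1.65/1.84) = 56.2 × 0.896739 = 50.3967
cooking oil: 33.2 × (4.24/4.77) = 33.2 × 0.888889 = 29.5111
soap: 10.6 × (3.89/4.01) = 10.6 × 0.970075 = 10.2828
Index = Σ wᵢ·(p₁ᵢ/p₀ᵢ) = 50.3967 + 29.5111 + 10.2828 = 90.1906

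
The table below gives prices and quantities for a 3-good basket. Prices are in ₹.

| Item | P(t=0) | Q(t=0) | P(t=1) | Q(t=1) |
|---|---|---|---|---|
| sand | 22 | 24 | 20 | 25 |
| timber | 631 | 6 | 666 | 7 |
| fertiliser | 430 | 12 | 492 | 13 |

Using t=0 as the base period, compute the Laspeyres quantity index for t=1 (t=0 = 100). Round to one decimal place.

111.4

Laspeyres quantity index uses base-period prices as weights.
ΣP(t=0)·Q(t=1) = 22×25 + 631×7 + 430×13 = 550 + 4417 + 5590 = 10557
ΣP(t=0)·Q(t=0) = 22×24 + 631×6 + 430×12 = 528 + 3786 + 5160 = 9474
Index = 10557 / 9474 × 100 = 111.4313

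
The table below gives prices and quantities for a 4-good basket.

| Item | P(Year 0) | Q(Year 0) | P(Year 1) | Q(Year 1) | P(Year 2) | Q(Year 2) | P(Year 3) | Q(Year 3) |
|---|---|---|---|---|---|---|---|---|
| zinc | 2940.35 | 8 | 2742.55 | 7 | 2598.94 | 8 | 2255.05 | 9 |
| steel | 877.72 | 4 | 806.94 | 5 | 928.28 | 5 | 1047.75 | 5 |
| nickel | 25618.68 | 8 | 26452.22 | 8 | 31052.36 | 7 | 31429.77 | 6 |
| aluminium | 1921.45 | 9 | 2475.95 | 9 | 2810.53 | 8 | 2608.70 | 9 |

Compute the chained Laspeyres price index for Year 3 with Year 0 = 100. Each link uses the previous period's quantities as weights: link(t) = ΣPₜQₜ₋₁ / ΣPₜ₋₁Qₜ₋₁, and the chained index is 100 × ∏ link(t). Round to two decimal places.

Link Year 0→Year 1:
ΣP(Year 1)Q(Year 0) = 2742.55×8 + 806.94×4 + 26452.22×8 + 2475.95×9 = 21940.4 + 3227.76 + 211617.76 + 22283.55 = 259069.47
ΣP(Year 0)Q(Year 0) = 2940.35×8 + 877.72×4 + 25618.68×8 + 1921.45×9 = 23522.8 + 3510.88 + 204949.44 + 17293.05 = 249276.17
link = 259069.47/249276.17 = 1.039287
Link Year 1→Year 2:
ΣP(Year 2)Q(Year 1) = 2598.94×7 + 928.28×5 + 31052.36×8 + 2810.53×9 = 18192.58 + 4641.4 + 248418.88 + 25294.77 = 296547.63
ΣP(Year 1)Q(Year 1) = 2742.55×7 + 806.94×5 + 26452.22×8 + 2475.95×9 = 19197.85 + 4034.7 + 211617.76 + 22283.55 = 257133.86
link = 296547.63/257133.86 = 1.153281
Link Year 2→Year 3:
ΣP(Year 3)Q(Year 2) = 2255.05×8 + 1047.75×5 + 31429.77×7 + 2608.70×8 = 18040.4 + 5238.75 + 220008.39 + 20869.6 = 264157.14
ΣP(Year 2)Q(Year 2) = 2598.94×8 + 928.28×5 + 31052.36×7 + 2810.53×8 = 20791.52 + 4641.4 + 217366.52 + 22484.24 = 265283.68
link = 264157.14/265283.68 = 0.995753
Chained index = 100 × 1.039287 × 1.153281 × 0.995753 = 119.3500

119.35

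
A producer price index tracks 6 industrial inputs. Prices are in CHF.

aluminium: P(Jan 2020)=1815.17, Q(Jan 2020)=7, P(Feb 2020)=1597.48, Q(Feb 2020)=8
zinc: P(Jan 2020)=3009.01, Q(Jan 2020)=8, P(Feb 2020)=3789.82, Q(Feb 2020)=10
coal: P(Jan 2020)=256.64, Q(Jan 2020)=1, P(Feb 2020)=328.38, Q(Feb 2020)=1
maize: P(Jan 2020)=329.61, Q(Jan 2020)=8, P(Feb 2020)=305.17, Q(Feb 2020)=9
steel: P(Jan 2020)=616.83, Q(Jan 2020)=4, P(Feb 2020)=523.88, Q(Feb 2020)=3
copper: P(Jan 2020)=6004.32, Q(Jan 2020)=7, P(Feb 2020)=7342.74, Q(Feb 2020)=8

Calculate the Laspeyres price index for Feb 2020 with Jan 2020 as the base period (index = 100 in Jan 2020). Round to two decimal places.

116.15

Laspeyres price index uses base-period quantities as weights.
ΣP(Feb 2020)·Q(Jan 2020) = 1597.48×7 + 3789.82×8 + 328.38×1 + 305.17×8 + 523.88×4 + 7342.74×7 = 11182.36 + 30318.56 + 328.38 + 2441.36 + 2095.52 + 51399.18 = 97765.36
ΣP(Jan 2020)·Q(Jan 2020) = 1815.17×7 + 3009.01×8 + 256.64×1 + 329.61×8 + 616.83×4 + 6004.32×7 = 12706.19 + 24072.08 + 256.64 + 2636.88 + 2467.32 + 42030.24 = 84169.35
Index = 97765.36 / 84169.35 × 100 = 116.1532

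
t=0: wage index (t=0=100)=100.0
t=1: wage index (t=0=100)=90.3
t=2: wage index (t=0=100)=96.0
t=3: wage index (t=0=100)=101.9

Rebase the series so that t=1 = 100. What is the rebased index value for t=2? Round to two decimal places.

106.31

Rebased(t=2) = 96.0 / 90.3 × 100 = 106.3123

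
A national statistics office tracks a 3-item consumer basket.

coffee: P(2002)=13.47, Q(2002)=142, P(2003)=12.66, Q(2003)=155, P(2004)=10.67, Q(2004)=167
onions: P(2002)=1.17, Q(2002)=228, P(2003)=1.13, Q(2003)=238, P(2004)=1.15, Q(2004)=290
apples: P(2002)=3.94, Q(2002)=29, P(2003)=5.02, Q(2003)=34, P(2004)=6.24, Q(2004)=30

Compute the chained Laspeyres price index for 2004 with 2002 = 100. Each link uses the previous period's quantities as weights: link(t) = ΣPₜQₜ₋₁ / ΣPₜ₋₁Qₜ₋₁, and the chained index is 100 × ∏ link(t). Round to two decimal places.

Link 2002→2003:
ΣP(2003)Q(2002) = 12.66×142 + 1.13×228 + 5.02×29 = 1797.72 + 257.64 + 145.58 = 2200.94
ΣP(2002)Q(2002) = 13.47×142 + 1.17×228 + 3.94×29 = 1912.74 + 266.76 + 114.26 = 2293.76
link = 2200.94/2293.76 = 0.959534
Link 2003→2004:
ΣP(2004)Q(2003) = 10.67×155 + 1.15×238 + 6.24×34 = 1653.85 + 273.7 + 212.16 = 2139.71
ΣP(2003)Q(2003) = 12.66×155 + 1.13×238 + 5.02×34 = 1962.3 + 268.94 + 170.68 = 2401.92
link = 2139.71/2401.92 = 0.890833
Chained index = 100 × 0.959534 × 0.890833 = 85.4784

85.48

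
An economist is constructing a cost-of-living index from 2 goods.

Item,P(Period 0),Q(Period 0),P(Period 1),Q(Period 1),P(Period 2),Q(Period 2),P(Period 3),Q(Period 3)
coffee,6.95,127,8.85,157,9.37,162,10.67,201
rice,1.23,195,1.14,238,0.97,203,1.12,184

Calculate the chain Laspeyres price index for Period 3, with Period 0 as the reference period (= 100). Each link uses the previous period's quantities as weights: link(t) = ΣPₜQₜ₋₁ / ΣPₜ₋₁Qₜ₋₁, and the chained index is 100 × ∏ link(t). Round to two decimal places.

140.18

Link Period 0→Period 1:
ΣP(Period 1)Q(Period 0) = 8.85×127 + 1.14×195 = 1123.95 + 222.3 = 1346.25
ΣP(Period 0)Q(Period 0) = 6.95×127 + 1.23×195 = 882.65 + 239.85 = 1122.5
link = 1346.25/1122.5 = 1.199332
Link Period 1→Period 2:
ΣP(Period 2)Q(Period 1) = 9.37×157 + 0.97×238 = 1471.09 + 230.86 = 1701.95
ΣP(Period 1)Q(Period 1) = 8.85×157 + 1.14×238 = 1389.45 + 271.32 = 1660.77
link = 1701.95/1660.77 = 1.024796
Link Period 2→Period 3:
ΣP(Period 3)Q(Period 2) = 10.67×162 + 1.12×203 = 1728.54 + 227.36 = 1955.9
ΣP(Period 2)Q(Period 2) = 9.37×162 + 0.97×203 = 1517.94 + 196.91 = 1714.85
link = 1955.9/1714.85 = 1.140566
Chained index = 100 × 1.199332 × 1.024796 × 1.140566 = 140.1836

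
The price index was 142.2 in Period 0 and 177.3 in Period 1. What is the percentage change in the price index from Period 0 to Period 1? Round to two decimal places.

24.68%

Change = (177.3 − 142.2) / 142.2 × 100
       = 35.1 / 142.2 × 100 = 24.6835%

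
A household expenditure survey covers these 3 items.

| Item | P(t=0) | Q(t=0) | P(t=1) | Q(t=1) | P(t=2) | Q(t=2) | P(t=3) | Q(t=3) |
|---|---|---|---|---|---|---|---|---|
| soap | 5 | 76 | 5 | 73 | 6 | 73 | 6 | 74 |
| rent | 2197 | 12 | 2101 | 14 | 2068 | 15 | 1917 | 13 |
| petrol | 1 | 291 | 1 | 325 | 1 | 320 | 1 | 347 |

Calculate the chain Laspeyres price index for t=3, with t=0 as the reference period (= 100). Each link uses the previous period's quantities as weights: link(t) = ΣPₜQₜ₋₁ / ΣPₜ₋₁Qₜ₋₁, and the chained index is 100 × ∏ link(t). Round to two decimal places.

87.77

Link t=0→t=1:
ΣP(t=1)Q(t=0) = 5×76 + 2101×12 + 1×291 = 380 + 25212 + 291 = 25883
ΣP(t=0)Q(t=0) = 5×76 + 2197×12 + 1×291 = 380 + 26364 + 291 = 27035
link = 25883/27035 = 0.957389
Link t=1→t=2:
ΣP(t=2)Q(t=1) = 6×73 + 2068×14 + 1×325 = 438 + 28952 + 325 = 29715
ΣP(t=1)Q(t=1) = 5×73 + 2101×14 + 1×325 = 365 + 29414 + 325 = 30104
link = 29715/30104 = 0.987078
Link t=2→t=3:
ΣP(t=3)Q(t=2) = 6×73 + 1917×15 + 1×320 = 438 + 28755 + 320 = 29513
ΣP(t=2)Q(t=2) = 6×73 + 2068×15 + 1×320 = 438 + 31020 + 320 = 31778
link = 29513/31778 = 0.928724
Chained index = 100 × 0.957389 × 0.987078 × 0.928724 = 87.7661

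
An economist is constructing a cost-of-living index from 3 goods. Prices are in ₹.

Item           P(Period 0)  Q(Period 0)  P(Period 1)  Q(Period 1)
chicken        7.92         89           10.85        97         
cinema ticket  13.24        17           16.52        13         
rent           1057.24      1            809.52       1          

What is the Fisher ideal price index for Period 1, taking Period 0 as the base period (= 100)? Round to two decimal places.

103.71

Laspeyres component (base-period weights):
ΣP(Period 1)Q(Period 0) = 10.85×89 + 16.52×17 + 809.52×1 = 965.65 + 280.84 + 809.52 = 2056.01
ΣP(Period 0)Q(Period 0) = 7.92×89 + 13.24×17 + 1057.24×1 = 704.88 + 225.08 + 1057.24 = 1987.2
L = 2056.01 / 1987.2 × 100 = 103.4627
Paasche component (current-period weights):
ΣP(Period 1)Q(Period 1) = 10.85×97 + 16.52×13 + 809.52×1 = 1052.45 + 214.76 + 809.52 = 2076.73
ΣP(Period 0)Q(Period 1) = 7.92×97 + 13.24×13 + 1057.24×1 = 768.24 + 172.12 + 1057.24 = 1997.6
P = 2076.73 / 1997.6 × 100 = 103.9613
Fisher = √(L × P) = √(103.4627 × 103.9613) = 103.7117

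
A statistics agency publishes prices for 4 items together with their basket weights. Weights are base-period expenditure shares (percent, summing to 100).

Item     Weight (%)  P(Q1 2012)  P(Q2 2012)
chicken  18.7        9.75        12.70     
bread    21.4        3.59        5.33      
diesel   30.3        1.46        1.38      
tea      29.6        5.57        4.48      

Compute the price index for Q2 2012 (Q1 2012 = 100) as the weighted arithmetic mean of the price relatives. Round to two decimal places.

108.58

chicken: 18.7 × (12.70/9.75) = 18.7 × 1.302564 = 24.3579
bread: 21.4 × (5.33/3.59) = 21.4 × 1.484680 = 31.7721
diesel: 30.3 × (1.38/1.46) = 30.3 × 0.945205 = 28.6397
tea: 29.6 × (4.48/5.57) = 29.6 × 0.804309 = 23.8075
Index = Σ wᵢ·(p₁ᵢ/p₀ᵢ) = 24.3579 + 31.7721 + 28.6397 + 23.8075 = 108.5774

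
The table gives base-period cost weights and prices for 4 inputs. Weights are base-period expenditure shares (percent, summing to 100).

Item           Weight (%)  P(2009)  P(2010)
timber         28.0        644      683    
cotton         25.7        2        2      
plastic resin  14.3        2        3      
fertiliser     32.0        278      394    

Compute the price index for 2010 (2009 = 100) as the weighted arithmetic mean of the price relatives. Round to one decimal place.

122.2

timber: 28.0 × (683/644) = 28.0 × 1.060559 = 29.6957
cotton: 25.7 × (2/2) = 25.7 × 1.000000 = 25.7000
plastic resin: 14.3 × (3/2) = 14.3 × 1.500000 = 21.4500
fertiliser: 32.0 × (394/278) = 32.0 × 1.417266 = 45.3525
Index = Σ wᵢ·(p₁ᵢ/p₀ᵢ) = 29.6957 + 25.7000 + 21.4500 + 45.3525 = 122.1982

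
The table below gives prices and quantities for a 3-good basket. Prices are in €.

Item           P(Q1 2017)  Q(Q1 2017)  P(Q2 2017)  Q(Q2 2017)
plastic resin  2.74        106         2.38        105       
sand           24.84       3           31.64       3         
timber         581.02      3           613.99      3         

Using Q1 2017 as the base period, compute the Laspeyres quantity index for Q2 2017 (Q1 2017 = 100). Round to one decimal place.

99.9

Laspeyres quantity index uses base-period prices as weights.
ΣP(Q1 2017)·Q(Q2 2017) = 2.74×105 + 24.84×3 + 581.02×3 = 287.7 + 74.52 + 1743.06 = 2105.28
ΣP(Q1 2017)·Q(Q1 2017) = 2.74×106 + 24.84×3 + 581.02×3 = 290.44 + 74.52 + 1743.06 = 2108.02
Index = 2105.28 / 2108.02 × 100 = 99.8700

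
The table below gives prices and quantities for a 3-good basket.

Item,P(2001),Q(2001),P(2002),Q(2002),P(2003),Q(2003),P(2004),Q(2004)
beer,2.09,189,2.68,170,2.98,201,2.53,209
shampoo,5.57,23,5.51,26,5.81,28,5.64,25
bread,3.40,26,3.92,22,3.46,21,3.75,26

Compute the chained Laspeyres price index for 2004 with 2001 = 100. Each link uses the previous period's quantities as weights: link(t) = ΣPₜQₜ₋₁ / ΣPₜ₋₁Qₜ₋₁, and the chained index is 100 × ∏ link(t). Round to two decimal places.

Link 2001→2002:
ΣP(2002)Q(2001) = 2.68×189 + 5.51×23 + 3.92×26 = 506.52 + 126.73 + 101.92 = 735.17
ΣP(2001)Q(2001) = 2.09×189 + 5.57×23 + 3.40×26 = 395.01 + 128.11 + 88.4 = 611.52
link = 735.17/611.52 = 1.202201
Link 2002→2003:
ΣP(2003)Q(2002) = 2.98×170 + 5.81×26 + 3.46×22 = 506.6 + 151.06 + 76.12 = 733.78
ΣP(2002)Q(2002) = 2.68×170 + 5.51×26 + 3.92×22 = 455.6 + 143.26 + 86.24 = 685.1
link = 733.78/685.1 = 1.071055
Link 2003→2004:
ΣP(2004)Q(2003) = 2.53×201 + 5.64×28 + 3.75×21 = 508.53 + 157.92 + 78.75 = 745.2
ΣP(2003)Q(2003) = 2.98×201 + 5.81×28 + 3.46×21 = 598.98 + 162.68 + 72.66 = 834.32
link = 745.2/834.32 = 0.893182
Chained index = 100 × 1.202201 × 1.071055 × 0.893182 = 115.0083

115.01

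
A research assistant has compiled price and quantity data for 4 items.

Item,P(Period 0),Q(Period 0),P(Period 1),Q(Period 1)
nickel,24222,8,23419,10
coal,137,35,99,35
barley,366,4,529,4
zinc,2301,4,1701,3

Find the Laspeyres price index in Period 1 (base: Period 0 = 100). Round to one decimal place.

Laspeyres price index uses base-period quantities as weights.
ΣP(Period 1)·Q(Period 0) = 23419×8 + 99×35 + 529×4 + 1701×4 = 187352 + 3465 + 2116 + 6804 = 199737
ΣP(Period 0)·Q(Period 0) = 24222×8 + 137×35 + 366×4 + 2301×4 = 193776 + 4795 + 1464 + 9204 = 209239
Index = 199737 / 209239 × 100 = 95.4588

95.5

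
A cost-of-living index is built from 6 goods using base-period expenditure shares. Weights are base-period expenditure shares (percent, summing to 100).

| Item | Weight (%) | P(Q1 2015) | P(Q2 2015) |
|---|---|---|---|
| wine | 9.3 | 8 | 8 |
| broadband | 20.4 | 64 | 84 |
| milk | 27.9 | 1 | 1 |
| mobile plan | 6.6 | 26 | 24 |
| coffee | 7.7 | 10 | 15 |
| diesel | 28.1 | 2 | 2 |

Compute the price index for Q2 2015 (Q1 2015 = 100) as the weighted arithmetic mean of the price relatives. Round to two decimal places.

wine: 9.3 × (8/8) = 9.3 × 1.000000 = 9.3000
broadband: 20.4 × (84/64) = 20.4 × 1.312500 = 26.7750
milk: 27.9 × (1/1) = 27.9 × 1.000000 = 27.9000
mobile plan: 6.6 × (24/26) = 6.6 × 0.923077 = 6.0923
coffee: 7.7 × (15/10) = 7.7 × 1.500000 = 11.5500
diesel: 28.1 × (2/2) = 28.1 × 1.000000 = 28.1000
Index = Σ wᵢ·(p₁ᵢ/p₀ᵢ) = 9.3000 + 26.7750 + 27.9000 + 6.0923 + 11.5500 + 28.1000 = 109.7173

109.72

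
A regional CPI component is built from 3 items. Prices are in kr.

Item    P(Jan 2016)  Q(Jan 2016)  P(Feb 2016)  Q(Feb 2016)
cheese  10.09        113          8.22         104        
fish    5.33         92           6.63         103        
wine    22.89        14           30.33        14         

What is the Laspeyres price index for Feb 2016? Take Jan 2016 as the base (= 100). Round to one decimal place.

100.6

Laspeyres price index uses base-period quantities as weights.
ΣP(Feb 2016)·Q(Jan 2016) = 8.22×113 + 6.63×92 + 30.33×14 = 928.86 + 609.96 + 424.62 = 1963.44
ΣP(Jan 2016)·Q(Jan 2016) = 10.09×113 + 5.33×92 + 22.89×14 = 1140.17 + 490.36 + 320.46 = 1950.99
Index = 1963.44 / 1950.99 × 100 = 100.6381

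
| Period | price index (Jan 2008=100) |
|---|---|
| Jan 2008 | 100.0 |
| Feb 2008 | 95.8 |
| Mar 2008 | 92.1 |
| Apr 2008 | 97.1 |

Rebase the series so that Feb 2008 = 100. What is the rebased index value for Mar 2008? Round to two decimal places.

Rebased(Mar 2008) = 92.1 / 95.8 × 100 = 96.1378

96.14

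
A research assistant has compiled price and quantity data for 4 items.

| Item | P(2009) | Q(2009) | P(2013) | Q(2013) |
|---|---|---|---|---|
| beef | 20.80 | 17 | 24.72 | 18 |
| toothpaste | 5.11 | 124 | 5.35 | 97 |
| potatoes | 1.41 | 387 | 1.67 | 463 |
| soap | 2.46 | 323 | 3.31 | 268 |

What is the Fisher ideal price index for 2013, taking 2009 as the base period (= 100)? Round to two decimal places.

120.26

Laspeyres component (base-period weights):
ΣP(2013)Q(2009) = 24.72×17 + 5.35×124 + 1.67×387 + 3.31×323 = 420.24 + 663.4 + 646.29 + 1069.13 = 2799.06
ΣP(2009)Q(2009) = 20.80×17 + 5.11×124 + 1.41×387 + 2.46×323 = 353.6 + 633.64 + 545.67 + 794.58 = 2327.49
L = 2799.06 / 2327.49 × 100 = 120.2609
Paasche component (current-period weights):
ΣP(2013)Q(2013) = 24.72×18 + 5.35×97 + 1.67×463 + 3.31×268 = 444.96 + 518.95 + 773.21 + 887.08 = 2624.2
ΣP(2009)Q(2013) = 20.80×18 + 5.11×97 + 1.41×463 + 2.46×268 = 374.4 + 495.67 + 652.83 + 659.28 = 2182.18
P = 2624.2 / 2182.18 × 100 = 120.2559
Fisher = √(L × P) = √(120.2609 × 120.2559) = 120.2584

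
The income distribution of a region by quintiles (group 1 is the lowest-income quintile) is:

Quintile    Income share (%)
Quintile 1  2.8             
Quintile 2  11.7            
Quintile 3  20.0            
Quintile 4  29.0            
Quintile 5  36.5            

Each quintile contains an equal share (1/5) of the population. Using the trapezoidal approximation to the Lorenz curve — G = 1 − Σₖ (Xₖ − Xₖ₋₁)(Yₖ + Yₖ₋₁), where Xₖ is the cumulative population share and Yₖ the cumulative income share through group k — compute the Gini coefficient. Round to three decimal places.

Cumulative income shares Yₖ: 0.0280, 0.1450, 0.3450, 0.6350, 1.0000
Σ (Xₖ−Xₖ₋₁)(Yₖ+Yₖ₋₁) = (1/5)(0.0280+0.0000) + (1/5)(0.1450+0.0280) + (1/5)(0.3450+0.1450) + (1/5)(0.6350+0.3450) + (1/5)(1.0000+0.6350)
  = 0.0056 + 0.0346 + 0.0980 + 0.1960 + 0.3270 = 0.6612
G = 1 − 0.6612 = 0.3388

0.339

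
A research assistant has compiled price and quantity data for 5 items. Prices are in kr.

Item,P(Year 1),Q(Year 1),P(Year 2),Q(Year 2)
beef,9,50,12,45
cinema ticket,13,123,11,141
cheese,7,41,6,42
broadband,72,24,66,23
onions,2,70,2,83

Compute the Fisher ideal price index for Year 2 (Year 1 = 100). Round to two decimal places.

Laspeyres component (base-period weights):
ΣP(Year 2)Q(Year 1) = 12×50 + 11×123 + 6×41 + 66×24 + 2×70 = 600 + 1353 + 246 + 1584 + 140 = 3923
ΣP(Year 1)Q(Year 1) = 9×50 + 13×123 + 7×41 + 72×24 + 2×70 = 450 + 1599 + 287 + 1728 + 140 = 4204
L = 3923 / 4204 × 100 = 93.3159
Paasche component (current-period weights):
ΣP(Year 2)Q(Year 2) = 12×45 + 11×141 + 6×42 + 66×23 + 2×83 = 540 + 1551 + 252 + 1518 + 166 = 4027
ΣP(Year 1)Q(Year 2) = 9×45 + 13×141 + 7×42 + 72×23 + 2×83 = 405 + 1833 + 294 + 1656 + 166 = 4354
P = 4027 / 4354 × 100 = 92.4897
Fisher = √(L × P) = √(93.3159 × 92.4897) = 92.9019

92.90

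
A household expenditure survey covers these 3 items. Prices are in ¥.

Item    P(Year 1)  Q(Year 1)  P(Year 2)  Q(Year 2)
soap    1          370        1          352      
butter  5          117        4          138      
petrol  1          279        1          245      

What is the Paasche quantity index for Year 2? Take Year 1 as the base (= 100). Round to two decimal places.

Paasche quantity index uses current-period prices as weights.
ΣP(Year 2)·Q(Year 2) = 1×352 + 4×138 + 1×245 = 352 + 552 + 245 = 1149
ΣP(Year 2)·Q(Year 1) = 1×370 + 4×117 + 1×279 = 370 + 468 + 279 = 1117
Index = 1149 / 1117 × 100 = 102.8648

102.86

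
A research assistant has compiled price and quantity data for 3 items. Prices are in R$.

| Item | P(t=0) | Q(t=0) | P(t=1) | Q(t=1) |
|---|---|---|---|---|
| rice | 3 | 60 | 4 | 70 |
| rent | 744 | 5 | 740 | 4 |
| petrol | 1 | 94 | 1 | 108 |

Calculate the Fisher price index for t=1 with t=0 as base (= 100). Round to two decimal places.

101.32

Laspeyres component (base-period weights):
ΣP(t=1)Q(t=0) = 4×60 + 740×5 + 1×94 = 240 + 3700 + 94 = 4034
ΣP(t=0)Q(t=0) = 3×60 + 744×5 + 1×94 = 180 + 3720 + 94 = 3994
L = 4034 / 3994 × 100 = 101.0015
Paasche component (current-period weights):
ΣP(t=1)Q(t=1) = 4×70 + 740×4 + 1×108 = 280 + 2960 + 108 = 3348
ΣP(t=0)Q(t=1) = 3×70 + 744×4 + 1×108 = 210 + 2976 + 108 = 3294
P = 3348 / 3294 × 100 = 101.6393
Fisher = √(L × P) = √(101.0015 × 101.6393) = 101.3199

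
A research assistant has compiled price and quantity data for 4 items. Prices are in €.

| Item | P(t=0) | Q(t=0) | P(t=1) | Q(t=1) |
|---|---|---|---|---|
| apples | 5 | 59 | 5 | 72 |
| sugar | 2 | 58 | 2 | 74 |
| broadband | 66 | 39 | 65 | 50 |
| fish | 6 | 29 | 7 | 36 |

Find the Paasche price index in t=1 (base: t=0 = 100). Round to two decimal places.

99.65

Paasche price index uses current-period quantities as weights.
ΣP(t=1)·Q(t=1) = 5×72 + 2×74 + 65×50 + 7×36 = 360 + 148 + 3250 + 252 = 4010
ΣP(t=0)·Q(t=1) = 5×72 + 2×74 + 66×50 + 6×36 = 360 + 148 + 3300 + 216 = 4024
Index = 4010 / 4024 × 100 = 99.6521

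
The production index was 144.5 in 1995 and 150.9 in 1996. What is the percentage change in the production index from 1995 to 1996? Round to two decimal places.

4.43%

Change = (150.9 − 144.5) / 144.5 × 100
       = 6.4 / 144.5 × 100 = 4.4291%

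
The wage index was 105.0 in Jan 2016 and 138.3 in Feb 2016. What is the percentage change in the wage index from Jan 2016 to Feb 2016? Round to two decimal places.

31.71%

Change = (138.3 − 105.0) / 105.0 × 100
       = 33.3 / 105.0 × 100 = 31.7143%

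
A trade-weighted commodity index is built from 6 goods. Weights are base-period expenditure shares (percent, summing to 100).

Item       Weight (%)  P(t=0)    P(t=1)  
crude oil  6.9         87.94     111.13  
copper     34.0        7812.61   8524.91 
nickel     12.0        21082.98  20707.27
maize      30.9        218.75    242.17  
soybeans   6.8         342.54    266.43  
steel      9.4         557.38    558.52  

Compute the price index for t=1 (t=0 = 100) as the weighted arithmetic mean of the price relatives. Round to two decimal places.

106.52

crude oil: 6.9 × (111.13/87.94) = 6.9 × 1.263703 = 8.7195
copper: 34.0 × (8524.91/7812.61) = 34.0 × 1.091173 = 37.0999
nickel: 12.0 × (20707.27/21082.98) = 12.0 × 0.982179 = 11.7862
maize: 30.9 × (242.17/218.75) = 30.9 × 1.107063 = 34.2082
soybeans: 6.8 × (266.43/342.54) = 6.8 × 0.777807 = 5.2891
steel: 9.4 × (558.52/557.38) = 9.4 × 1.002045 = 9.4192
Index = Σ wᵢ·(p₁ᵢ/p₀ᵢ) = 8.7195 + 37.0999 + 11.7862 + 34.2082 + 5.2891 + 9.4192 = 106.5221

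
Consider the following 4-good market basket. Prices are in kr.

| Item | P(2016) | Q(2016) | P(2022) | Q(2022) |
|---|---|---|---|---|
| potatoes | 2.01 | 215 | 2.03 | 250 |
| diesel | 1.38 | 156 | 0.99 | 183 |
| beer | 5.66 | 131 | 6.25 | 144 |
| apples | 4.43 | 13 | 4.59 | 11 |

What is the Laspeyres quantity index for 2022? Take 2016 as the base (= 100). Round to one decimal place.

111.9

Laspeyres quantity index uses base-period prices as weights.
ΣP(2016)·Q(2022) = 2.01×250 + 1.38×183 + 5.66×144 + 4.43×11 = 502.5 + 252.54 + 815.04 + 48.73 = 1618.81
ΣP(2016)·Q(2016) = 2.01×215 + 1.38×156 + 5.66×131 + 4.43×13 = 432.15 + 215.28 + 741.46 + 57.59 = 1446.48
Index = 1618.81 / 1446.48 × 100 = 111.9137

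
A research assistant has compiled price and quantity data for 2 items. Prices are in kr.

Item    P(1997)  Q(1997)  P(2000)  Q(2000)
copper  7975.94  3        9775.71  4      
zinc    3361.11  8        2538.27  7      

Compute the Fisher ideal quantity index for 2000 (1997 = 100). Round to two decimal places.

111.80

Laspeyres component (base-period weights):
ΣP(1997)Q(2000) = 7975.94×4 + 3361.11×7 = 31903.76 + 23527.77 = 55431.53
ΣP(1997)Q(1997) = 7975.94×3 + 3361.11×8 = 23927.82 + 26888.88 = 50816.7
L = 55431.53 / 50816.7 × 100 = 109.0813
Paasche component (current-period weights):
ΣP(2000)Q(2000) = 9775.71×4 + 2538.27×7 = 39102.84 + 17767.89 = 56870.73
ΣP(2000)Q(1997) = 9775.71×3 + 2538.27×8 = 29327.13 + 20306.16 = 49633.29
P = 56870.73 / 49633.29 × 100 = 114.5818
Fisher = √(L × P) = √(109.0813 × 114.5818) = 111.7978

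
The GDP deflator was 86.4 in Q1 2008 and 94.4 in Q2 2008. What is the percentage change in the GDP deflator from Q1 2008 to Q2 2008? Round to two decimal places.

9.26%

Change = (94.4 − 86.4) / 86.4 × 100
       = 8.0 / 86.4 × 100 = 9.2593%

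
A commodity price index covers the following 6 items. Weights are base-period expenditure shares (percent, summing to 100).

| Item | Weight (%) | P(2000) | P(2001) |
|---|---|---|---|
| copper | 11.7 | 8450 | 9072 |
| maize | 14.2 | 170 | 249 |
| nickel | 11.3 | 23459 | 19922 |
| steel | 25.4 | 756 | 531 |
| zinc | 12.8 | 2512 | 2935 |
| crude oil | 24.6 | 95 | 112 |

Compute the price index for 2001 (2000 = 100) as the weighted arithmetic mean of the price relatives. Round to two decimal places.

copper: 11.7 × (9072/8450) = 11.7 × 1.073609 = 12.5612
maize: 14.2 × (249/170) = 14.2 × 1.464706 = 20.7988
nickel: 11.3 × (19922/23459) = 11.3 × 0.849226 = 9.5963
steel: 25.4 × (531/756) = 25.4 × 0.702381 = 17.8405
zinc: 12.8 × (2935/2512) = 12.8 × 1.168392 = 14.9554
crude oil: 24.6 × (112/95) = 24.6 × 1.178947 = 29.0021
Index = Σ wᵢ·(p₁ᵢ/p₀ᵢ) = 12.5612 + 20.7988 + 9.5963 + 17.8405 + 14.9554 + 29.0021 = 104.7543

104.75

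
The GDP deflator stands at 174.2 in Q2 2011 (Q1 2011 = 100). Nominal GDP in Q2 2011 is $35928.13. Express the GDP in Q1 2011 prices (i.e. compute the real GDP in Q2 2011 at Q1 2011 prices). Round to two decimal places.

20624.64

Real = Nominal ÷ (Index/100) = 35928.13 ÷ (174.2/100)
     = 35928.13 ÷ 1.742 = 20624.6441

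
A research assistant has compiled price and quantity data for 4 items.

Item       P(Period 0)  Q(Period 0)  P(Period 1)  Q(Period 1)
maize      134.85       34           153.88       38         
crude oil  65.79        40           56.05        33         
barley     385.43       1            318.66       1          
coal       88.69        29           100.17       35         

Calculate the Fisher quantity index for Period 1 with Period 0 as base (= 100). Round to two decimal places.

106.85

Laspeyres component (base-period weights):
ΣP(Period 0)Q(Period 1) = 134.85×38 + 65.79×33 + 385.43×1 + 88.69×35 = 5124.3 + 2171.07 + 385.43 + 3104.15 = 10784.95
ΣP(Period 0)Q(Period 0) = 134.85×34 + 65.79×40 + 385.43×1 + 88.69×29 = 4584.9 + 2631.6 + 385.43 + 2572.01 = 10173.94
L = 10784.95 / 10173.94 × 100 = 106.0056
Paasche component (current-period weights):
ΣP(Period 1)Q(Period 1) = 153.88×38 + 56.05×33 + 318.66×1 + 100.17×35 = 5847.44 + 1849.65 + 318.66 + 3505.95 = 11521.7
ΣP(Period 1)Q(Period 0) = 153.88×34 + 56.05×40 + 318.66×1 + 100.17×29 = 5231.92 + 2242 + 318.66 + 2904.93 = 10697.51
P = 11521.7 / 10697.51 × 100 = 107.7045
Fisher = √(L × P) = √(106.0056 × 107.7045) = 106.8517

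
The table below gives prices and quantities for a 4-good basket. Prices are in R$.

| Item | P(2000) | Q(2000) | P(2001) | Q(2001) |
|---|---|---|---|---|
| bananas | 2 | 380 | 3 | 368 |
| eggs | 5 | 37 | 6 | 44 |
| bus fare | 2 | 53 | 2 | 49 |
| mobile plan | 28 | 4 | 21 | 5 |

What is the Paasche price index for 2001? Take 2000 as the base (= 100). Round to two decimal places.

Paasche price index uses current-period quantities as weights.
ΣP(2001)·Q(2001) = 3×368 + 6×44 + 2×49 + 21×5 = 1104 + 264 + 98 + 105 = 1571
ΣP(2000)·Q(2001) = 2×368 + 5×44 + 2×49 + 28×5 = 736 + 220 + 98 + 140 = 1194
Index = 1571 / 1194 × 100 = 131.5745

131.57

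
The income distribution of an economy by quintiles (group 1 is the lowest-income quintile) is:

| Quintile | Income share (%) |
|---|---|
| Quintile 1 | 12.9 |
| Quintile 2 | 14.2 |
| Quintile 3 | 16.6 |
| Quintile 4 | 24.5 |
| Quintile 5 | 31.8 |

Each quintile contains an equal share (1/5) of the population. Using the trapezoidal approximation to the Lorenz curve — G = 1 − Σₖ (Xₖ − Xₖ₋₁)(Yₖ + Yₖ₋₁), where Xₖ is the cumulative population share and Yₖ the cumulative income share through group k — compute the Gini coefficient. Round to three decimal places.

0.192

Cumulative income shares Yₖ: 0.1290, 0.2710, 0.4370, 0.6820, 1.0000
Σ (Xₖ−Xₖ₋₁)(Yₖ+Yₖ₋₁) = (1/5)(0.1290+0.0000) + (1/5)(0.2710+0.1290) + (1/5)(0.4370+0.2710) + (1/5)(0.6820+0.4370) + (1/5)(1.0000+0.6820)
  = 0.0258 + 0.0800 + 0.1416 + 0.2238 + 0.3364 = 0.8076
G = 1 − 0.8076 = 0.1924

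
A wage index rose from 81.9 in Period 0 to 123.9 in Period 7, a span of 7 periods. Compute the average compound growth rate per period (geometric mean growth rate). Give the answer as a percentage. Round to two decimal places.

Growth factor = (123.9/81.9)^(1/7) = (1.512821)^(1/7) = 1.060923
Growth rate = 1.060923 − 1 = 0.060923 = 6.0923%

6.09%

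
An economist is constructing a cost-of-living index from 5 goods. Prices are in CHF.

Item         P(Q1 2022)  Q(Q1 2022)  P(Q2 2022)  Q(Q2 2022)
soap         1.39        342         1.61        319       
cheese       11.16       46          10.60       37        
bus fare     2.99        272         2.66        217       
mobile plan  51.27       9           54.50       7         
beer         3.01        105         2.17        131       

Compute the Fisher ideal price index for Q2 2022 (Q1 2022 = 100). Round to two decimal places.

Laspeyres component (base-period weights):
ΣP(Q2 2022)Q(Q1 2022) = 1.61×342 + 10.60×46 + 2.66×272 + 54.50×9 + 2.17×105 = 550.62 + 487.6 + 723.52 + 490.5 + 227.85 = 2480.09
ΣP(Q1 2022)Q(Q1 2022) = 1.39×342 + 11.16×46 + 2.99×272 + 51.27×9 + 3.01×105 = 475.38 + 513.36 + 813.28 + 461.43 + 316.05 = 2579.5
L = 2480.09 / 2579.5 × 100 = 96.1462
Paasche component (current-period weights):
ΣP(Q2 2022)Q(Q2 2022) = 1.61×319 + 10.60×37 + 2.66×217 + 54.50×7 + 2.17×131 = 513.59 + 392.2 + 577.22 + 381.5 + 284.27 = 2148.78
ΣP(Q1 2022)Q(Q2 2022) = 1.39×319 + 11.16×37 + 2.99×217 + 51.27×7 + 3.01×131 = 443.41 + 412.92 + 648.83 + 358.89 + 394.31 = 2258.36
P = 2148.78 / 2258.36 × 100 = 95.1478
Fisher = √(L × P) = √(96.1462 × 95.1478) = 95.6457

95.65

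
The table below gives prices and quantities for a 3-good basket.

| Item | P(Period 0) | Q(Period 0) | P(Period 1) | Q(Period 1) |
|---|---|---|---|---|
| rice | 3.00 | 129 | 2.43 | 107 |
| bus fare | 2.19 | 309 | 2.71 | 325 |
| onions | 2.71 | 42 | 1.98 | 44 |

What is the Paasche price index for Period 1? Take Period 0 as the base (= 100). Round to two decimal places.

106.59

Paasche price index uses current-period quantities as weights.
ΣP(Period 1)·Q(Period 1) = 2.43×107 + 2.71×325 + 1.98×44 = 260.01 + 880.75 + 87.12 = 1227.88
ΣP(Period 0)·Q(Period 1) = 3.00×107 + 2.19×325 + 2.71×44 = 321 + 711.75 + 119.24 = 1151.99
Index = 1227.88 / 1151.99 × 100 = 106.5877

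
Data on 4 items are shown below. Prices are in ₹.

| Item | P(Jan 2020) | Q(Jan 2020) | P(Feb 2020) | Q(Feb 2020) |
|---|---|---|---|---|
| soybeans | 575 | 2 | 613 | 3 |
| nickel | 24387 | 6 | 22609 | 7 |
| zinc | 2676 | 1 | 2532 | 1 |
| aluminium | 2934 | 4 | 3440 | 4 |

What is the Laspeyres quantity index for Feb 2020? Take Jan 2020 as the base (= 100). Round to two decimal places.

Laspeyres quantity index uses base-period prices as weights.
ΣP(Jan 2020)·Q(Feb 2020) = 575×3 + 24387×7 + 2676×1 + 2934×4 = 1725 + 170709 + 2676 + 11736 = 186846
ΣP(Jan 2020)·Q(Jan 2020) = 575×2 + 24387×6 + 2676×1 + 2934×4 = 1150 + 146322 + 2676 + 11736 = 161884
Index = 186846 / 161884 × 100 = 115.4197

115.42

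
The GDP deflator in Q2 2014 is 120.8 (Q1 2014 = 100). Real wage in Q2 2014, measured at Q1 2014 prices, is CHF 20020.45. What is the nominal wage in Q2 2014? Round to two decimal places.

Nominal = Real × (Index/100) = 20020.45 × (120.8/100)
        = 20020.45 × 1.208 = 24184.7036

24184.70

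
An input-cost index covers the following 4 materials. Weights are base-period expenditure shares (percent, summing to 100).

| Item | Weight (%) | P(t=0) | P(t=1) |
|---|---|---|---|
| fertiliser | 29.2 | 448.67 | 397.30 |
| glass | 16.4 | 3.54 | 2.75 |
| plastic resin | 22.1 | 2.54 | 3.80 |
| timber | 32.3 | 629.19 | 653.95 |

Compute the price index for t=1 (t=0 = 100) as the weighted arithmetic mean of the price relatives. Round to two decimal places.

fertiliser: 29.2 × (397.30/448.67) = 29.2 × 0.885506 = 25.8568
glass: 16.4 × (2.75/3.54) = 16.4 × 0.776836 = 12.7401
plastic resin: 22.1 × (3.80/2.54) = 22.1 × 1.496063 = 33.0630
timber: 32.3 × (653.95/629.19) = 32.3 × 1.039352 = 33.5711
Index = Σ wᵢ·(p₁ᵢ/p₀ᵢ) = 25.8568 + 12.7401 + 33.0630 + 33.5711 = 105.2310

105.23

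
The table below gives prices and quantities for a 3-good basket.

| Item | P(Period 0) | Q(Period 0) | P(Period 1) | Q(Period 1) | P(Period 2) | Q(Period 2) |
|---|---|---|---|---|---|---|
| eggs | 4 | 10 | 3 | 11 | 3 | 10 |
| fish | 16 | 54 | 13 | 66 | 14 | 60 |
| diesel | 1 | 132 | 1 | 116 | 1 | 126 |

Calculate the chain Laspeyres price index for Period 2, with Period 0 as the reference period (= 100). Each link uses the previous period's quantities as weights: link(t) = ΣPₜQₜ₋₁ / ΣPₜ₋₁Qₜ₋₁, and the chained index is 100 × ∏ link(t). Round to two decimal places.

Link Period 0→Period 1:
ΣP(Period 1)Q(Period 0) = 3×10 + 13×54 + 1×132 = 30 + 702 + 132 = 864
ΣP(Period 0)Q(Period 0) = 4×10 + 16×54 + 1×132 = 40 + 864 + 132 = 1036
link = 864/1036 = 0.833977
Link Period 1→Period 2:
ΣP(Period 2)Q(Period 1) = 3×11 + 14×66 + 1×116 = 33 + 924 + 116 = 1073
ΣP(Period 1)Q(Period 1) = 3×11 + 13×66 + 1×116 = 33 + 858 + 116 = 1007
link = 1073/1007 = 1.065541
Chained index = 100 × 0.833977 × 1.065541 = 88.8637

88.86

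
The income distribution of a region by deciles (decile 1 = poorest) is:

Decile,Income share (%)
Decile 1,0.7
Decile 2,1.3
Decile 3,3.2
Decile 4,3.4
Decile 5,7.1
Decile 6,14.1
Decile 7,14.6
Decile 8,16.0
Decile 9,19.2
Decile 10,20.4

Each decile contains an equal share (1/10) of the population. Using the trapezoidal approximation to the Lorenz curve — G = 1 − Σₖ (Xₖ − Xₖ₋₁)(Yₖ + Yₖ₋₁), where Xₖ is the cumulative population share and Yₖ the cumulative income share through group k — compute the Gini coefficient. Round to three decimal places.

0.407

Cumulative income shares Yₖ: 0.0070, 0.0200, 0.0520, 0.0860, 0.1570, 0.2980, 0.4440, 0.6040, 0.7960, 1.0000
Σ (Xₖ−Xₖ₋₁)(Yₖ+Yₖ₋₁) = (1/10)(0.0070+0.0000) + (1/10)(0.0200+0.0070) + (1/10)(0.0520+0.0200) + (1/10)(0.0860+0.0520) + (1/10)(0.1570+0.0860) + (1/10)(0.2980+0.1570) + (1/10)(0.4440+0.2980) + (1/10)(0.6040+0.4440) + (1/10)(0.7960+0.6040) + (1/10)(1.0000+0.7960)
  = 0.0007 + 0.0027 + 0.0072 + 0.0138 + 0.0243 + 0.0455 + 0.0742 + 0.1048 + 0.1400 + 0.1796 = 0.5928
G = 1 − 0.5928 = 0.4072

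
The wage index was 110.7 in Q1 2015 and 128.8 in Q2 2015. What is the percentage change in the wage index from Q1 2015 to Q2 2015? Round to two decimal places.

Change = (128.8 − 110.7) / 110.7 × 100
       = 18.1 / 110.7 × 100 = 16.3505%

16.35%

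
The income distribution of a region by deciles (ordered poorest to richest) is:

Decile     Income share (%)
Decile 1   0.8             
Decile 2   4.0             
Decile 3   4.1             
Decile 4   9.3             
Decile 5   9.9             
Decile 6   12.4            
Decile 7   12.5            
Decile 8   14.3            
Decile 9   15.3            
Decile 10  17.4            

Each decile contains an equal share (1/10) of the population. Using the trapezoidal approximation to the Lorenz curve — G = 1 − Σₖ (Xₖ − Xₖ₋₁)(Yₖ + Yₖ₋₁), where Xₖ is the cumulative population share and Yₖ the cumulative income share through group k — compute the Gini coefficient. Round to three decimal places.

0.292

Cumulative income shares Yₖ: 0.0080, 0.0480, 0.0890, 0.1820, 0.2810, 0.4050, 0.5300, 0.6730, 0.8260, 1.0000
Σ (Xₖ−Xₖ₋₁)(Yₖ+Yₖ₋₁) = (1/10)(0.0080+0.0000) + (1/10)(0.0480+0.0080) + (1/10)(0.0890+0.0480) + (1/10)(0.1820+0.0890) + (1/10)(0.2810+0.1820) + (1/10)(0.4050+0.2810) + (1/10)(0.5300+0.4050) + (1/10)(0.6730+0.5300) + (1/10)(0.8260+0.6730) + (1/10)(1.0000+0.8260)
  = 0.0008 + 0.0056 + 0.0137 + 0.0271 + 0.0463 + 0.0686 + 0.0935 + 0.1203 + 0.1499 + 0.1826 = 0.7084
G = 1 − 0.7084 = 0.2916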